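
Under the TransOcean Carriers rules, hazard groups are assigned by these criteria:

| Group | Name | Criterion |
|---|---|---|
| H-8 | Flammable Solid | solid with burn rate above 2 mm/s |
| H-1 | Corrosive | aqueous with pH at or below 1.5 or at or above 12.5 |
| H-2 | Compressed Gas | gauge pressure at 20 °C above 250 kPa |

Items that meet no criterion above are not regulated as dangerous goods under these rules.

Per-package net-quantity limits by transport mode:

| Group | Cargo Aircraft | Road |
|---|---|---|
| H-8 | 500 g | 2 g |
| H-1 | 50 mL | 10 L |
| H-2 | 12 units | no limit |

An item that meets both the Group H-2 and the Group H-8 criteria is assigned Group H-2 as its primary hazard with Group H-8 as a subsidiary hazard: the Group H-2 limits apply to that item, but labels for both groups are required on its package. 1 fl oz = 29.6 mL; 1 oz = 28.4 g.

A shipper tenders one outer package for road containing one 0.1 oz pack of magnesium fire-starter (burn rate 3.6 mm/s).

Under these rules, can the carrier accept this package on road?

Burn rate 3.6 mm/s meets the Group H-8 criterion (Flammable Solid), so the magnesium fire-starter is Group H-8.
Group H-8 quantity: one 0.1 oz pack = 2.84 g.
2.84 g exceeds the road limit of 2 g for Group H-8.

No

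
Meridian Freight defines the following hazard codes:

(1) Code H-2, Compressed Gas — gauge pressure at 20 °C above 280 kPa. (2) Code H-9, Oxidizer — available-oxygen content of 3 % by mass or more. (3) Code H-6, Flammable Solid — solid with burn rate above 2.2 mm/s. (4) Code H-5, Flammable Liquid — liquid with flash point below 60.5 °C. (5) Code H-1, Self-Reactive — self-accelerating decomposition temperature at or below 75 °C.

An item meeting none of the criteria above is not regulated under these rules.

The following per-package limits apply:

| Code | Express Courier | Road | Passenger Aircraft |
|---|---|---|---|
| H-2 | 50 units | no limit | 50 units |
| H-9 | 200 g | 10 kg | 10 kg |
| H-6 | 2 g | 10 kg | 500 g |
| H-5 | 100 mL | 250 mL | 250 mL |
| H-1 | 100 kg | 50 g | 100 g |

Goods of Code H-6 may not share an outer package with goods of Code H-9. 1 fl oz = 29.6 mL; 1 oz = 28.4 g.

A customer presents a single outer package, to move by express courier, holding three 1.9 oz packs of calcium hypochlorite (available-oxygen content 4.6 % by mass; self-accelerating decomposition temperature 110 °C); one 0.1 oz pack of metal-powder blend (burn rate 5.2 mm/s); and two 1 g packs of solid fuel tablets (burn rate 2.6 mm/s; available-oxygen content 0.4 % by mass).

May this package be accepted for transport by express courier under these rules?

Calcium hypochlorite: available-oxygen content 4.6 % by mass ≥ 3 % by mass → Code H-9 (Oxidizer).
With burn rate 5.2 mm/s (> 2.2 mm/s), the metal-powder blend falls in Code H-6.
Solid fuel tablets: burn rate 2.6 mm/s > 2.2 mm/s → Code H-6 (Flammable Solid).
Code H-6 net quantity: (one 0.1 oz pack = 2.84 g) + (two 1 g packs = 2 g) = 4.84 g.
4.84 g exceeds the express courier limit of 2 g for Code H-6.
Code H-9 quantity: three 1.9 oz packs = 161.88 g.
161.88 g ≤ 200 g (express courier limit, Code H-9) — within limit.
Code H-6 and Code H-9 may not share an outer package.

No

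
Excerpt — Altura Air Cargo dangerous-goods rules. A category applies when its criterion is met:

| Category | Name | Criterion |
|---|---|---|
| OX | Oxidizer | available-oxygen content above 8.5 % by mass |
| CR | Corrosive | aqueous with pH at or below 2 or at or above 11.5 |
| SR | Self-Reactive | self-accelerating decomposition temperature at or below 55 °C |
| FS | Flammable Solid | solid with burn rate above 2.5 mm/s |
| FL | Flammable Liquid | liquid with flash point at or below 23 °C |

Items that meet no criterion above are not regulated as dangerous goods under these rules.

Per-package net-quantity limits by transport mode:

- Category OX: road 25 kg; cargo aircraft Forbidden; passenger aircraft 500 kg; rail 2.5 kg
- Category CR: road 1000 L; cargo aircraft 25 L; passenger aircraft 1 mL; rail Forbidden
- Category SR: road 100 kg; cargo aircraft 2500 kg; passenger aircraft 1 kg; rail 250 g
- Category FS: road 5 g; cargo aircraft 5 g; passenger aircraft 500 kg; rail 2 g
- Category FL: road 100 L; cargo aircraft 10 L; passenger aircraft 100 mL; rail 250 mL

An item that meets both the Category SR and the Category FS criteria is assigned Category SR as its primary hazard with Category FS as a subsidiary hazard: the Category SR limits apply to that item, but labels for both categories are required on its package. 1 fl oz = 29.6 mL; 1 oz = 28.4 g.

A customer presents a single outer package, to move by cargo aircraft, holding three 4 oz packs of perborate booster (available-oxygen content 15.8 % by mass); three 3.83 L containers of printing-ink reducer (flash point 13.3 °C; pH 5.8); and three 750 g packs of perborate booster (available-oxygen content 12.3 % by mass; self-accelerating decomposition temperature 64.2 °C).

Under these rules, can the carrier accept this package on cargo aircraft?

Available-oxygen content 15.8 % by mass meets the Category OX criterion (Oxidizer), so the perborate booster is Category OX.
Printing-ink reducer: flash point 13.3 °C ≤ 23 °C → Category FL (Flammable Liquid).
Available-oxygen content 12.3 % by mass meets the Category OX criterion (Oxidizer), so the perborate booster is Category OX.
Category OX net quantity: (three 4 oz packs = 340.8 g) + (three 750 g packs = 2.25 kg) = 2590.8 g.
Category OX is Forbidden by cargo aircraft.
Category FL quantity: three 3.83 L containers = 11.49 L.
That exceeds the Category FL cargo aircraft limit of 10 L.

No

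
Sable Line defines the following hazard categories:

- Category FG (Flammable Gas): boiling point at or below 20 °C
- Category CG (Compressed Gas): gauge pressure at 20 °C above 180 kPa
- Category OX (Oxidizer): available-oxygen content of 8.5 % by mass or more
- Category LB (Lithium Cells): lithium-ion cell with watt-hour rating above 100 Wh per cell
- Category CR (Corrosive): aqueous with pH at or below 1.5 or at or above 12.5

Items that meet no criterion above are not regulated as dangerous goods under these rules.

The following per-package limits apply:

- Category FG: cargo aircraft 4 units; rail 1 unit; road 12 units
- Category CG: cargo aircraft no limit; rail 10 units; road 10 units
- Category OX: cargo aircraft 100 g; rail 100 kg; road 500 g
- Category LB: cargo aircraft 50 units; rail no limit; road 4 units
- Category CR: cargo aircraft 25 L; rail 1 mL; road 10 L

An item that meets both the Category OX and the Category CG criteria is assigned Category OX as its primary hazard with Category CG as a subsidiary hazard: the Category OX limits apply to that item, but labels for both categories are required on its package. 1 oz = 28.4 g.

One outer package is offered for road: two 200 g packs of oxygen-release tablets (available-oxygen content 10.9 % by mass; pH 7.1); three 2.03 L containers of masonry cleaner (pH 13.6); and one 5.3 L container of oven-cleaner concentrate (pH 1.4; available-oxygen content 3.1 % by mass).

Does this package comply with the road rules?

No

The oxygen-release tablets have available-oxygen content 10.9 % by mass, which is ≥ 8.5 % by mass, so they are Category OX (Oxidizer).
Masonry cleaner: pH 13.6 ≥ 12.5 → Category CR (Corrosive).
Oven-cleaner concentrate: pH 1.4 ≤ 1.5 → Category CR (Corrosive).
Category OX quantity: two 200 g packs = 400 g.
400 g ≤ 500 g (road limit, Category OX) — within limit.
Total Category CR: (three 2.03 L containers = 6.09 L) + 5.3 L = 11.39 L.
That exceeds the Category CR road limit of 10 L.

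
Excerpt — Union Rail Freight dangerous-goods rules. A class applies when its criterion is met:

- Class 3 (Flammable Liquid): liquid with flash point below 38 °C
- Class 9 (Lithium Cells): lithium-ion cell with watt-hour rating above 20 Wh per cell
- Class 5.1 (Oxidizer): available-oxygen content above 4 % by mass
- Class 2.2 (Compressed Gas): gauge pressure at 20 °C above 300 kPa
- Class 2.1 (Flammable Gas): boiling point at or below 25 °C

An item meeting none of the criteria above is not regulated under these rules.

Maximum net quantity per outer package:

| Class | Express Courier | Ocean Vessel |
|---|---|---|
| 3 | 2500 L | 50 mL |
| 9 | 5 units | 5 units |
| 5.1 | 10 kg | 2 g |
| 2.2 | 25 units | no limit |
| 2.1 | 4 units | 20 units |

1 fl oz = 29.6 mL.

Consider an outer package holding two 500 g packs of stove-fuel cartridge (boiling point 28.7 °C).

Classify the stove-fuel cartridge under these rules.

boiling point 28.7 °C is not below 25 °C, so Class 2.1 does not apply.
No criterion is met, so the item is not regulated.

Not regulated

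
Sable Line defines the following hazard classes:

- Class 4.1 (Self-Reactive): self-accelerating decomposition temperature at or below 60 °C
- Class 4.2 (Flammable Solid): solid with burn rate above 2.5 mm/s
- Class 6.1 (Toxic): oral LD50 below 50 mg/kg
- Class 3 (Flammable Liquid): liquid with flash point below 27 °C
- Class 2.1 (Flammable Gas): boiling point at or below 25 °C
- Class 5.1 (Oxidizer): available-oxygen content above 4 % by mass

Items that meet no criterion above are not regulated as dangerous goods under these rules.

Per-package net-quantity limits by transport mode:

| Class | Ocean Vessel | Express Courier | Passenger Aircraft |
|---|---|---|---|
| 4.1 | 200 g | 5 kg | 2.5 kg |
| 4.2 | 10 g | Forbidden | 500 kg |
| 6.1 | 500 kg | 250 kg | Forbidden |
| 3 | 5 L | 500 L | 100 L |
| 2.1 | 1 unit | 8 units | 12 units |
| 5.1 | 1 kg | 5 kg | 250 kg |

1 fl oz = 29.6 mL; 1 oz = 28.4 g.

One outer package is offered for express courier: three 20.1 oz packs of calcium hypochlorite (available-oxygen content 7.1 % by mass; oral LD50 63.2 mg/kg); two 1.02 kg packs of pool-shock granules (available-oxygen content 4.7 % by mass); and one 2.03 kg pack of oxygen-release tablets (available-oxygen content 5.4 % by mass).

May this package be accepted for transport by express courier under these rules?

Calcium hypochlorite: available-oxygen content 7.1 % by mass > 4 % by mass → Class 5.1 (Oxidizer).
With available-oxygen content 4.7 % by mass (> 4 % by mass), the pool-shock granules fall in Class 5.1.
The oxygen-release tablets have available-oxygen content 5.4 % by mass, which is > 4 % by mass, so they are Class 5.1 (Oxidizer).
Total Class 5.1: (three 20.1 oz packs = 1712.52 g) + (two 1.02 kg packs = 2.04 kg) + 2.03 kg = 5782.52 g.
5782.52 g > 5 kg (express courier limit, Class 5.1) — over the limit.

No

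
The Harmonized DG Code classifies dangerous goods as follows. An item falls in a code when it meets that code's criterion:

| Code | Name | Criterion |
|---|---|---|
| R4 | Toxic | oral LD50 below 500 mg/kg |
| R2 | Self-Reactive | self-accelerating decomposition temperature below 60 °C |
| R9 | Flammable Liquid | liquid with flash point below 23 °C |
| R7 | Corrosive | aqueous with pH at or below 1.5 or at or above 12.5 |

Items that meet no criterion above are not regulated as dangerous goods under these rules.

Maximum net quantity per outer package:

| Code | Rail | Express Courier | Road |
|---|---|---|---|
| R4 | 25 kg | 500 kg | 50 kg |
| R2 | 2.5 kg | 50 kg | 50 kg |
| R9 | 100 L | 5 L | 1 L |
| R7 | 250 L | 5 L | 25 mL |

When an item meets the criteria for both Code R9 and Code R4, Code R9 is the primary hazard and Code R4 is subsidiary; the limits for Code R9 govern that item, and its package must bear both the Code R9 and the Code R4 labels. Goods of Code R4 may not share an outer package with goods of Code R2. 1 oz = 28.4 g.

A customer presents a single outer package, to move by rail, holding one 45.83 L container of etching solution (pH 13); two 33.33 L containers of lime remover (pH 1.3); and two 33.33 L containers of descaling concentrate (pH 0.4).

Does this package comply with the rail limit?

Yes

Etching solution: pH 13 ≥ 12.5 → Code R7 (Corrosive).
pH 1.3 meets the Code R7 criterion (Corrosive), so the lime remover is Code R7.
Descaling concentrate: pH 0.4 ≤ 1.5 → Code R7 (Corrosive).
Code R7 net quantity: 45.83 L + (two 33.33 L containers = 66.66 L) + (two 33.33 L containers = 66.66 L) = 179.15 L.
That is within the Code R7 rail limit of 250 L.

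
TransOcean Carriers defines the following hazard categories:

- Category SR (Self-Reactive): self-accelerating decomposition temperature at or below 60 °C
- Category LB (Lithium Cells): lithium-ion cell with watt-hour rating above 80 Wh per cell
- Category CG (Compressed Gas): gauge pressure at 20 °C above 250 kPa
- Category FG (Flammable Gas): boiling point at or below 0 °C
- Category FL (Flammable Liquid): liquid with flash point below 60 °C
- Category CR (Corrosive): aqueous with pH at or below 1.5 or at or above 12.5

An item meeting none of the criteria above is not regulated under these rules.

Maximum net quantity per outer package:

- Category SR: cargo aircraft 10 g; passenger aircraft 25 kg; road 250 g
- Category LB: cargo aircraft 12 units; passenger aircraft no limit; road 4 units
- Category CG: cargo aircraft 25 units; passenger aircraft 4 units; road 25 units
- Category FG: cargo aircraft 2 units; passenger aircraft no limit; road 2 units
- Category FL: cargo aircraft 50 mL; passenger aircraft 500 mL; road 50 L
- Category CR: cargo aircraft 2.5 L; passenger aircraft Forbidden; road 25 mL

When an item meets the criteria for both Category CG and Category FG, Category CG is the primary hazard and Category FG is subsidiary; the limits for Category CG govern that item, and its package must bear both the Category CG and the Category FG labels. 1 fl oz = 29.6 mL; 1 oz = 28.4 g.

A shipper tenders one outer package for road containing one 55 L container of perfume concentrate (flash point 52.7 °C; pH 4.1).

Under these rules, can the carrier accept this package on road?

With flash point 52.7 °C (< 60 °C), the perfume concentrate falls in Category FL.
Category FL quantity: 55 L.
55 L > 50 L (road limit, Category FL) — over the limit.

No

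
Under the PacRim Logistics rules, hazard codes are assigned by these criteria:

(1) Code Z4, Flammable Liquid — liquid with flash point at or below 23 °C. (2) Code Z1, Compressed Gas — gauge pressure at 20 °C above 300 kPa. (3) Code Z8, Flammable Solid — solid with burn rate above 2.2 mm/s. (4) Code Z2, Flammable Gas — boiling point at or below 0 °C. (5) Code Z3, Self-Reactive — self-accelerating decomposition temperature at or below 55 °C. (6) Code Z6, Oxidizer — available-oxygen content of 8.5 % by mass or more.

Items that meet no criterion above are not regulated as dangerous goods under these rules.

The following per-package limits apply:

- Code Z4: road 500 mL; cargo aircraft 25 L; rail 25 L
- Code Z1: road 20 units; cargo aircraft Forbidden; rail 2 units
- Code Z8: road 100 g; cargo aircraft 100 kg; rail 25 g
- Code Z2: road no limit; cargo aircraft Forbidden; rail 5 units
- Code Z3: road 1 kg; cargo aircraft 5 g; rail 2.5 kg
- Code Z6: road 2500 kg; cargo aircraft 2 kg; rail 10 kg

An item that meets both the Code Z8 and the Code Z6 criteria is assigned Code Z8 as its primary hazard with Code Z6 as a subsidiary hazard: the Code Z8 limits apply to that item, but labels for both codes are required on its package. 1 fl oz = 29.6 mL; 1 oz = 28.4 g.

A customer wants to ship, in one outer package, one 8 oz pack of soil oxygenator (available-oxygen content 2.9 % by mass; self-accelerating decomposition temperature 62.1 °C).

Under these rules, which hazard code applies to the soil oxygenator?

Not regulated

self-accelerating decomposition temperature 62.1 °C is not below 55 °C, so Code Z3 does not apply.
available-oxygen content 2.9 % by mass is not above 8.5 % by mass, so Code Z6 does not apply.
No criterion is met, so the item is not regulated.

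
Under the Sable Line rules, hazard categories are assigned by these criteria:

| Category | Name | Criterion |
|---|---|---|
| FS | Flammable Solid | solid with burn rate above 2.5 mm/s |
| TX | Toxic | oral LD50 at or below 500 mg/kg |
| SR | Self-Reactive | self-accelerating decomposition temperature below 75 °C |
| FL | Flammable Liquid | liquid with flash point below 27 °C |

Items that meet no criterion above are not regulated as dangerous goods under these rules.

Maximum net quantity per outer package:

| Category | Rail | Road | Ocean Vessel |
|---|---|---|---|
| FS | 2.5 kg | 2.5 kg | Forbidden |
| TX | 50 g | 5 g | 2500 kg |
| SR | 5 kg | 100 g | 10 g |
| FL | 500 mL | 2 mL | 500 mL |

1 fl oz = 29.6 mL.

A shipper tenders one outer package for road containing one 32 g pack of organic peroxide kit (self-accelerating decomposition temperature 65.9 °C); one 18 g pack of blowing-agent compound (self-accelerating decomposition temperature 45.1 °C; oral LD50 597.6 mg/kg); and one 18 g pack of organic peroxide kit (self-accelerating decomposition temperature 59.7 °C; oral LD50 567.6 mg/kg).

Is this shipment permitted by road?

Organic peroxide kit: self-accelerating decomposition temperature 65.9 °C < 75 °C → Category SR (Self-Reactive).
With self-accelerating decomposition temperature 45.1 °C (< 75 °C), the blowing-agent compound falls in Category SR.
With self-accelerating decomposition temperature 59.7 °C (< 75 °C), the organic peroxide kit falls in Category SR.
Category SR net quantity: 32 g + 18 g + 18 g = 68 g.
68 g ≤ 100 g (road limit, Category SR) — within limit.

Yes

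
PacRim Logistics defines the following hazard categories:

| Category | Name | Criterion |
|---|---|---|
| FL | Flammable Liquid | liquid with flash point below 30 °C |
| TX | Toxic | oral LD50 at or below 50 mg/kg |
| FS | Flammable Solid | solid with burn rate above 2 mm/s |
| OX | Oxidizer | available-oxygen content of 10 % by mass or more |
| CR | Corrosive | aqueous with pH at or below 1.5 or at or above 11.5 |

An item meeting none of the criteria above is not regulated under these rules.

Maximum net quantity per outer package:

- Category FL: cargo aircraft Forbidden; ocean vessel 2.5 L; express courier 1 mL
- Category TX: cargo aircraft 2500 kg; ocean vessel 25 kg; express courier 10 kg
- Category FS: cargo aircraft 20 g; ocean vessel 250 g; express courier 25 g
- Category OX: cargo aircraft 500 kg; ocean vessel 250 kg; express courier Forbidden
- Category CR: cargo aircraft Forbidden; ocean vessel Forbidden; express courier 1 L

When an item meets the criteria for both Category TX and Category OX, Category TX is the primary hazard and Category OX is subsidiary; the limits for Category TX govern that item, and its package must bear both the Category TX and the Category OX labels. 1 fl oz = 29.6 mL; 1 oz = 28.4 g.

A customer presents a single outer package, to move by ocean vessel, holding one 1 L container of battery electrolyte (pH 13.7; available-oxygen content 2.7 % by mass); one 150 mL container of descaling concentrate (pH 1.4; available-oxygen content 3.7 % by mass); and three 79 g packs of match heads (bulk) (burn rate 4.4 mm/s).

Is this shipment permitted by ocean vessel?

pH 13.7 meets the Category CR criterion (Corrosive), so the battery electrolyte is Category CR.
Descaling concentrate: pH 1.4 ≤ 1.5 → Category CR (Corrosive).
Match heads (bulk): burn rate 4.4 mm/s > 2 mm/s → Category FS (Flammable Solid).
Category CR net quantity: 1 L + 150 mL = 1.15 L.
Category CR is Forbidden by ocean vessel.
Category FS quantity: three 79 g packs = 237 g.
237 g ≤ 250 g (ocean vessel limit, Category FS) — within limit.

No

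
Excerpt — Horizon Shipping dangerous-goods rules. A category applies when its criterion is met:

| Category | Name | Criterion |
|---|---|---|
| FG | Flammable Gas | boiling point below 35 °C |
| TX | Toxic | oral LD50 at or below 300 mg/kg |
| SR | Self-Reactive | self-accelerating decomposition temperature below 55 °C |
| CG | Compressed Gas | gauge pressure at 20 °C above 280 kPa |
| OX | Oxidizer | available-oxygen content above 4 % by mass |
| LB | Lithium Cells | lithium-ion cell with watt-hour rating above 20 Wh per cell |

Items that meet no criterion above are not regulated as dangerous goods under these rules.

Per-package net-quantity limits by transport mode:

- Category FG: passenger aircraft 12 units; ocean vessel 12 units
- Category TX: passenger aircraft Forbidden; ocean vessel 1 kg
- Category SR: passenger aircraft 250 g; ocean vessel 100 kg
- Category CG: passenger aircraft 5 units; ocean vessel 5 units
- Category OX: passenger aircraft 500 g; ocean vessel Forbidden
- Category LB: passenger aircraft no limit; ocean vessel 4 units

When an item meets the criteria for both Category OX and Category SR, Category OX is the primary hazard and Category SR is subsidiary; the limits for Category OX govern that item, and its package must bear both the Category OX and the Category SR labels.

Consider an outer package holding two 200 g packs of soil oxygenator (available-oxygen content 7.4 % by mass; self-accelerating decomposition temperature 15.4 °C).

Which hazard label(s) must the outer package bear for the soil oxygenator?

Soil oxygenator: available-oxygen content 7.4 % by mass > 4 % by mass → Category OX (Oxidizer).
Self-accelerating decomposition temperature 15.4 °C meets the Category SR criterion (Self-Reactive), so the soil oxygenator is Category SR.
By the precedence rule Category OX is primary and Category SR is subsidiary, and that rule requires both labels on the package.

Category OX and SR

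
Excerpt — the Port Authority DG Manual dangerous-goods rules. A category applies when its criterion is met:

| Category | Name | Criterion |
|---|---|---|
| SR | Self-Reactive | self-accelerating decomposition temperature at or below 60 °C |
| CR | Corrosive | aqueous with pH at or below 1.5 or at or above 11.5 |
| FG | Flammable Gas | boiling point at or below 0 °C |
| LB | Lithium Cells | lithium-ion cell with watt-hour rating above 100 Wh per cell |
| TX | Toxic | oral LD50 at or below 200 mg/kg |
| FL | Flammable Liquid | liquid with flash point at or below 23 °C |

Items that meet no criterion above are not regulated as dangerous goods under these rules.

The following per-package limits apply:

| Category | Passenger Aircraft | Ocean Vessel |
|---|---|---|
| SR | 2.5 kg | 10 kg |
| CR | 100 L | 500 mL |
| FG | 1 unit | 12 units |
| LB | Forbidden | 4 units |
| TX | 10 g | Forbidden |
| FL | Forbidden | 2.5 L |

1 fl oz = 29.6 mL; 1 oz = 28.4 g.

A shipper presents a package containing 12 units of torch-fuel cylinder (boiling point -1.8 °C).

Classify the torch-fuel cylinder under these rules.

Category FG

Boiling point -1.8 °C meets the Category FG criterion (Flammable Gas), so the torch-fuel cylinder is Category FG.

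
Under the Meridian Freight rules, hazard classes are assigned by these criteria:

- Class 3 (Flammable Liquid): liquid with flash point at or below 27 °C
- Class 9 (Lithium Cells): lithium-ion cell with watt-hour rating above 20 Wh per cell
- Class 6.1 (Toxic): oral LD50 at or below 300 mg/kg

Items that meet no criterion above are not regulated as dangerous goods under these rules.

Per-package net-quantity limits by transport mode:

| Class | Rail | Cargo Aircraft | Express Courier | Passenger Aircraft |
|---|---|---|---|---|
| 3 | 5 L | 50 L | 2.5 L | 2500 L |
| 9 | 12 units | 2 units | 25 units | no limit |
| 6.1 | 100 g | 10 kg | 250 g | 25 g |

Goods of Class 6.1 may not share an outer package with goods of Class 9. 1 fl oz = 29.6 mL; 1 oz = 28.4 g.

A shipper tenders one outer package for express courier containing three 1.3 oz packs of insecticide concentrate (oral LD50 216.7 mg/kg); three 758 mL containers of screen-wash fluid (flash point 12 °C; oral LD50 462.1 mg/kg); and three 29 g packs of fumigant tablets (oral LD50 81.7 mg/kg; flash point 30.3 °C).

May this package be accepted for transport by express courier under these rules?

Oral LD50 216.7 mg/kg meets the Class 6.1 criterion (Toxic), so the insecticide concentrate is Class 6.1.
Screen-wash fluid: flash point 12 °C ≤ 27 °C → Class 3 (Flammable Liquid).
Fumigant tablets: oral LD50 81.7 mg/kg ≤ 300 mg/kg → Class 6.1 (Toxic).
Class 6.1 net quantity: (three 1.3 oz packs = 110.76 g) + (three 29 g packs = 87 g) = 197.76 g.
That is within the Class 6.1 express courier limit of 250 g.
Class 3 quantity: three 758 mL containers = 2.274 L.
2.274 L ≤ 2.5 L (express courier limit, Class 3) — within limit.
The segregation rule (Class 6.1 with Class 9) does not apply to Class 6.1 with Class 3.
Every hazard class is within its express courier limit and no segregation rule is violated.

Yes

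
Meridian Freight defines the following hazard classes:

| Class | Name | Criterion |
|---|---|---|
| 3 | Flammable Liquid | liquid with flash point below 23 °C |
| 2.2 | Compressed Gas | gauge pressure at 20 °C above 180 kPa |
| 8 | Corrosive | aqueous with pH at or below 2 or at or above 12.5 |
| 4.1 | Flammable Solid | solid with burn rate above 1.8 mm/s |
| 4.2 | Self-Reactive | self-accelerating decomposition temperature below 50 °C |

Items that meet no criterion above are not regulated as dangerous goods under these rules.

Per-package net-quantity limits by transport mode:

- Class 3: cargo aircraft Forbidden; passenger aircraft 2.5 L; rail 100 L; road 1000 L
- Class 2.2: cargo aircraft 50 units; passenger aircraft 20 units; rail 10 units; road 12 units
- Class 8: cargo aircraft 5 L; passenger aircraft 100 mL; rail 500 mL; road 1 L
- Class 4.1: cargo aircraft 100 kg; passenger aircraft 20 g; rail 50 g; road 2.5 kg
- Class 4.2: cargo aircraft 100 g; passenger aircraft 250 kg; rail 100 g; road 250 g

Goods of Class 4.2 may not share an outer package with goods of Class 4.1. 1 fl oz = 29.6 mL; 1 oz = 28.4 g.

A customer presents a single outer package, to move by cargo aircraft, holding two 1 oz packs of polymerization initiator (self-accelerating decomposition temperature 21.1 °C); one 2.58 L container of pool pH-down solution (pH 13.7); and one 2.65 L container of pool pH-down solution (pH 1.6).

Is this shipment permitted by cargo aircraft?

No

The polymerization initiator has self-accelerating decomposition temperature 21.1 °C, which is < 50 °C, so it is Class 4.2 (Self-Reactive).
Pool pH-down solution: pH 13.7 ≥ 12.5 → Class 8 (Corrosive).
Pool pH-down solution: pH 1.6 ≤ 2 → Class 8 (Corrosive).
Total Class 8: 2.58 L + 2.65 L = 5.23 L.
5.23 L exceeds the cargo aircraft limit of 5 L for Class 8.
Class 4.2 quantity: two 1 oz packs = 56.8 g.
56.8 g ≤ 100 g (cargo aircraft limit, Class 4.2) — within limit.
The segregation rule (Class 4.2 with Class 4.1) does not apply to Class 8 with Class 4.2.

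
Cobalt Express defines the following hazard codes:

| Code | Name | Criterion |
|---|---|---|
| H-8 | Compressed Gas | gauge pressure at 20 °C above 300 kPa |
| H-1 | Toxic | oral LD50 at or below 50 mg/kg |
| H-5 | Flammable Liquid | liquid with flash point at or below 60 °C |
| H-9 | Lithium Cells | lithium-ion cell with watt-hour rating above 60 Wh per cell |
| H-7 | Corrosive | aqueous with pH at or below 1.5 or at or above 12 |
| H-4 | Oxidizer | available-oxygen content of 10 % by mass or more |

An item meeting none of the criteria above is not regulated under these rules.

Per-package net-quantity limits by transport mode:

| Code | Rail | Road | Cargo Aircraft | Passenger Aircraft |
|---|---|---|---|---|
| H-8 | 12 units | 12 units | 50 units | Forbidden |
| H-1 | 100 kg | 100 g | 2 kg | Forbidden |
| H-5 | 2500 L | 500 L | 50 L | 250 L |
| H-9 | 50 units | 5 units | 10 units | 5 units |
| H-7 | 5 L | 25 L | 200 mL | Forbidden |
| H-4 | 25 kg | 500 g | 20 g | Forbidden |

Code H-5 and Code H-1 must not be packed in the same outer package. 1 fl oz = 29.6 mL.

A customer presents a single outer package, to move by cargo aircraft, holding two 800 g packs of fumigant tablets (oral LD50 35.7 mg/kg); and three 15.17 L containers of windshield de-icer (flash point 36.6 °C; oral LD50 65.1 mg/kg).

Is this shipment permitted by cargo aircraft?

No

Oral LD50 35.7 mg/kg meets the Code H-1 criterion (Toxic), so the fumigant tablets are Code H-1.
Flash point 36.6 °C meets the Code H-5 criterion (Flammable Liquid), so the windshield de-icer is Code H-5.
Code H-5 quantity: three 15.17 L containers = 45.51 L.
That is within the Code H-5 cargo aircraft limit of 50 L.
Code H-1 quantity: two 800 g packs = 1.6 kg.
1.6 kg is within the cargo aircraft limit of 2 kg for Code H-1.
Code H-5 and Code H-1 may not share an outer package.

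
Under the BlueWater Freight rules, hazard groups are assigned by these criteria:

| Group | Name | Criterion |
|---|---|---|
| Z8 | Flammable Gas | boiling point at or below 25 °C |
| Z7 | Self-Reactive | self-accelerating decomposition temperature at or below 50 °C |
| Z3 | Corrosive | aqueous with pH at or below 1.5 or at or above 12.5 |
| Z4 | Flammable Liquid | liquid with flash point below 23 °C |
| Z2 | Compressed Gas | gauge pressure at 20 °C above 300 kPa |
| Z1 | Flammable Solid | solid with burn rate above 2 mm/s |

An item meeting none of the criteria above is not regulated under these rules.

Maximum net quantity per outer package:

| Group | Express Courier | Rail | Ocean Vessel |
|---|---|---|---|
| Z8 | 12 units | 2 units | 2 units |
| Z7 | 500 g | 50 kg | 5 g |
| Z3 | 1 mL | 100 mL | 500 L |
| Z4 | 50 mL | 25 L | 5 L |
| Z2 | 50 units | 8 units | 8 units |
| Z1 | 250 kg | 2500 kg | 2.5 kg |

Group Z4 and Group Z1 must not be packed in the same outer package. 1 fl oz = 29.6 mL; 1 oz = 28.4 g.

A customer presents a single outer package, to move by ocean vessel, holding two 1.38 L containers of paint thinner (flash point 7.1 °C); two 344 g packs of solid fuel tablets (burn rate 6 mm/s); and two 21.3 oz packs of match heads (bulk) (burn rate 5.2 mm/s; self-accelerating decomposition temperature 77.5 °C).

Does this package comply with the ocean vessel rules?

No

The paint thinner has flash point 7.1 °C, which is < 23 °C, so it is Group Z4 (Flammable Liquid).
Solid fuel tablets: burn rate 6 mm/s > 2 mm/s → Group Z1 (Flammable Solid).
The match heads (bulk) have burn rate 5.2 mm/s, which is > 2 mm/s, so they are Group Z1 (Flammable Solid).
Group Z4 quantity: two 1.38 L containers = 2.76 L.
2.76 L is within the ocean vessel limit of 5 L for Group Z4.
Group Z1 net quantity: (two 344 g packs = 688 g) + (two 21.3 oz packs = 1209.84 g) = 1897.84 g.
1897.84 g is within the ocean vessel limit of 2.5 kg for Group Z1.
Group Z4 and Group Z1 may not share an outer package.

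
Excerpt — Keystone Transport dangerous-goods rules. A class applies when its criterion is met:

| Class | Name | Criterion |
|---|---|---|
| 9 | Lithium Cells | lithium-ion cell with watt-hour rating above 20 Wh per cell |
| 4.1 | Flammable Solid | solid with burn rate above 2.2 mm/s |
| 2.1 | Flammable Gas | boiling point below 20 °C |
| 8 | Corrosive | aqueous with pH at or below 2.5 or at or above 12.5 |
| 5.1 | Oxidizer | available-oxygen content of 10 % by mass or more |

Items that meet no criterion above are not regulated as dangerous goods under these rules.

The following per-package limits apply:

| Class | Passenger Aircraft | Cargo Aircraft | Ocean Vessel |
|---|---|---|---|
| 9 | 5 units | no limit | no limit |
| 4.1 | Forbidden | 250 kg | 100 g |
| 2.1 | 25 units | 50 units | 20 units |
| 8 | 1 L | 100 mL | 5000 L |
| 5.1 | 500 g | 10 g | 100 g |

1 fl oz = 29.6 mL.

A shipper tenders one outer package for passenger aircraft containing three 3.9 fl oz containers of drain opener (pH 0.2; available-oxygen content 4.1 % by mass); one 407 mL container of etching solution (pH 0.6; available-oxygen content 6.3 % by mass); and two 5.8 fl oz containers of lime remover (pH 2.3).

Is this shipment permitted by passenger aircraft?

No

The drain opener has pH 0.2, which is ≤ 2.5, so it is Class 8 (Corrosive).
The etching solution has pH 0.6, which is ≤ 2.5, so it is Class 8 (Corrosive).
pH 2.3 meets the Class 8 criterion (Corrosive), so the lime remover is Class 8.
Total Class 8: (three 3.9 fl oz containers = 346.32 mL) + 407 mL + (two 5.8 fl oz containers = 343.36 mL) = 1096.68 mL.
That exceeds the Class 8 passenger aircraft limit of 1 L.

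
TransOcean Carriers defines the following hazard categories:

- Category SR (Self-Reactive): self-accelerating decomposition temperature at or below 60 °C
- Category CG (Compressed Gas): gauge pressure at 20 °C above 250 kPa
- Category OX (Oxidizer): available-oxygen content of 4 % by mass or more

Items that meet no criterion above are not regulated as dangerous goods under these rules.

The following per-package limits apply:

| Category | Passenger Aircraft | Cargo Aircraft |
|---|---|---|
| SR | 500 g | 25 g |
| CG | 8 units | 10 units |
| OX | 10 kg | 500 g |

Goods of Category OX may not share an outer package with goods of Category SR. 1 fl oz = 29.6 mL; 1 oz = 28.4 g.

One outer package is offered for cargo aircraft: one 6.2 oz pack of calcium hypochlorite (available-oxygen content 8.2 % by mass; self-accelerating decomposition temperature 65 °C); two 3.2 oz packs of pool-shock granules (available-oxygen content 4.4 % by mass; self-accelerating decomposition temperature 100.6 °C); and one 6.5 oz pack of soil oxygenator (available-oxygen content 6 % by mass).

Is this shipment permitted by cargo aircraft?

Available-oxygen content 8.2 % by mass meets the Category OX criterion (Oxidizer), so the calcium hypochlorite is Category OX.
Available-oxygen content 4.4 % by mass meets the Category OX criterion (Oxidizer), so the pool-shock granules are Category OX.
Soil oxygenator: available-oxygen content 6 % by mass ≥ 4 % by mass → Category OX (Oxidizer).
Category OX net quantity: (one 6.2 oz pack = 176.08 g) + (two 3.2 oz packs = 181.76 g) + (one 6.5 oz pack = 184.6 g) = 542.44 g.
That exceeds the Category OX cargo aircraft limit of 500 g.

No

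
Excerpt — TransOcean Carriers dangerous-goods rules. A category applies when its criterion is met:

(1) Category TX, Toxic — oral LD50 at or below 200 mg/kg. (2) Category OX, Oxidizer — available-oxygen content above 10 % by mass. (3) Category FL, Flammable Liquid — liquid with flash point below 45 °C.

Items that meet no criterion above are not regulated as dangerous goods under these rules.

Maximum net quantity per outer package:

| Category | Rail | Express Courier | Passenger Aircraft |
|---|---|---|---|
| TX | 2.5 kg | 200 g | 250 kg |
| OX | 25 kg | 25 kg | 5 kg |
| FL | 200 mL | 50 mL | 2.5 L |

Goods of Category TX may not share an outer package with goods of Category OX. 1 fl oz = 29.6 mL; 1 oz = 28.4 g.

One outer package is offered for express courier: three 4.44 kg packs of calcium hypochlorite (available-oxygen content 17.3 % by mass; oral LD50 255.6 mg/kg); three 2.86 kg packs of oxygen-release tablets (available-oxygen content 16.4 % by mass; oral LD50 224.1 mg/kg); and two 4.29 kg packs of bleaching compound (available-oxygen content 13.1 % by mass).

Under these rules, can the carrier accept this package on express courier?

With available-oxygen content 17.3 % by mass (> 10 % by mass), the calcium hypochlorite falls in Category OX.
The oxygen-release tablets have available-oxygen content 16.4 % by mass, which is > 10 % by mass, so they are Category OX (Oxidizer).
Bleaching compound: available-oxygen content 13.1 % by mass > 10 % by mass → Category OX (Oxidizer).
Category OX net quantity: (three 4.44 kg packs = 13.32 kg) + (three 2.86 kg packs = 8.58 kg) + (two 4.29 kg packs = 8.58 kg) = 30.48 kg.
30.48 kg > 25 kg (express courier limit, Category OX) — over the limit.

No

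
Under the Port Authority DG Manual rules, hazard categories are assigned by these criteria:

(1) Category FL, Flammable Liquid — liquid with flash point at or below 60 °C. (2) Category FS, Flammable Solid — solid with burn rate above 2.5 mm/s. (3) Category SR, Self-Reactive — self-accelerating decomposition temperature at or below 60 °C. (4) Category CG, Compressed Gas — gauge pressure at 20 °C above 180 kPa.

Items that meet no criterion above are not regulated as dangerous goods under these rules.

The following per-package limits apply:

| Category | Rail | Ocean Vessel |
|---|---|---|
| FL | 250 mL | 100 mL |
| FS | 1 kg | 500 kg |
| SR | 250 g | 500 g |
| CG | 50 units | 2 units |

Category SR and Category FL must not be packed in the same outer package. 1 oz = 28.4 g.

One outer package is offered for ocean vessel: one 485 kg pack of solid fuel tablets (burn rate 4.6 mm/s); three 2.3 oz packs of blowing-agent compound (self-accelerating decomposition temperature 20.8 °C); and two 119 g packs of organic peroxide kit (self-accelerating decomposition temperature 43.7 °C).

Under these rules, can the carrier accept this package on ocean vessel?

Yes

The solid fuel tablets have burn rate 4.6 mm/s, which is > 2.5 mm/s, so they are Category FS (Flammable Solid).
Blowing-agent compound: self-accelerating decomposition temperature 20.8 °C ≤ 60 °C → Category SR (Self-Reactive).
With self-accelerating decomposition temperature 43.7 °C (≤ 60 °C), the organic peroxide kit falls in Category SR.
Total Category SR: (three 2.3 oz packs = 195.96 g) + (two 119 g packs = 238 g) = 433.96 g.
433.96 g ≤ 500 g (ocean vessel limit, Category SR) — within limit.
Category FS quantity: 485 kg.
485 kg is within the ocean vessel limit of 500 kg for Category FS.
The segregation rule (Category SR with Category FL) does not apply to Category SR with Category FS.
Every hazard category is within its ocean vessel limit and no segregation rule is violated.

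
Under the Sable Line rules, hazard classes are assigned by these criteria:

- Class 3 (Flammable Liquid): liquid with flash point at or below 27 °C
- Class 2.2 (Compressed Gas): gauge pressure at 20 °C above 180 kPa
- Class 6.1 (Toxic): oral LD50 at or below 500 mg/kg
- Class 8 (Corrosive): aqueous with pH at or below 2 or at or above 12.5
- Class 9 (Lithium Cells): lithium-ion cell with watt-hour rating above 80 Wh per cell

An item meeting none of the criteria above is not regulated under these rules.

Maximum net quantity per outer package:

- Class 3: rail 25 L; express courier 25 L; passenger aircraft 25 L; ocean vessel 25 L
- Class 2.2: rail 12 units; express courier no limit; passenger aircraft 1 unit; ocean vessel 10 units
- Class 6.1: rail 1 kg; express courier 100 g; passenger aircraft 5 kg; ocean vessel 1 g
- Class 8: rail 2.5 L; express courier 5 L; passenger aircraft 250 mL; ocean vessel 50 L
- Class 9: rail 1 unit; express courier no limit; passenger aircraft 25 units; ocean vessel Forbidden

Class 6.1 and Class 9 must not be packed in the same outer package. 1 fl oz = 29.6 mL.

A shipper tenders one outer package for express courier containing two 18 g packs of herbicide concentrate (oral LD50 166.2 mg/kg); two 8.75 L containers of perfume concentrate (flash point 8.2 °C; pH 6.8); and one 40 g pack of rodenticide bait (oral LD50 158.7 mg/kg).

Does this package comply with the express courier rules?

Yes

Oral LD50 166.2 mg/kg meets the Class 6.1 criterion (Toxic), so the herbicide concentrate is Class 6.1.
With flash point 8.2 °C (≤ 27 °C), the perfume concentrate falls in Class 3.
Rodenticide bait: oral LD50 158.7 mg/kg ≤ 500 mg/kg → Class 6.1 (Toxic).
Class 6.1 net quantity: (two 18 g packs = 36 g) + 40 g = 76 g.
76 g is within the express courier limit of 100 g for Class 6.1.
Class 3 quantity: two 8.75 L containers = 17.5 L.
17.5 L is within the express courier limit of 25 L for Class 3.
The segregation rule (Class 6.1 with Class 9) does not apply to Class 6.1 with Class 3.
Every hazard class is within its express courier limit and no segregation rule is violated.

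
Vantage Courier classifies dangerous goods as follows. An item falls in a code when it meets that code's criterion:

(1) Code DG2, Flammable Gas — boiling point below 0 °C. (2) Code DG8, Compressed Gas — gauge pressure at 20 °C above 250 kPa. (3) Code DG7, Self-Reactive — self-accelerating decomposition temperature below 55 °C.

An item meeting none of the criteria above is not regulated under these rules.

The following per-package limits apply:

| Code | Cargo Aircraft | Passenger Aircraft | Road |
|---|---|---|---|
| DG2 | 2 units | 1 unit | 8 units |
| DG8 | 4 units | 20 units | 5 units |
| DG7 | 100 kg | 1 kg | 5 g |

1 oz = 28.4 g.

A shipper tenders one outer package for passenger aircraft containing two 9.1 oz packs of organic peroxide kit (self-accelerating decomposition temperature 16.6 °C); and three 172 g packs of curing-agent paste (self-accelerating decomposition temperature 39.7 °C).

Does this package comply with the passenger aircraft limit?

No

Self-accelerating decomposition temperature 16.6 °C meets the Code DG7 criterion (Self-Reactive), so the organic peroxide kit is Code DG7.
With self-accelerating decomposition temperature 39.7 °C (< 55 °C), the curing-agent paste falls in Code DG7.
Total Code DG7: (two 9.1 oz packs = 516.88 g) + (three 172 g packs = 516 g) = 1032.88 g.
1032.88 g exceeds the passenger aircraft limit of 1 kg for Code DG7.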